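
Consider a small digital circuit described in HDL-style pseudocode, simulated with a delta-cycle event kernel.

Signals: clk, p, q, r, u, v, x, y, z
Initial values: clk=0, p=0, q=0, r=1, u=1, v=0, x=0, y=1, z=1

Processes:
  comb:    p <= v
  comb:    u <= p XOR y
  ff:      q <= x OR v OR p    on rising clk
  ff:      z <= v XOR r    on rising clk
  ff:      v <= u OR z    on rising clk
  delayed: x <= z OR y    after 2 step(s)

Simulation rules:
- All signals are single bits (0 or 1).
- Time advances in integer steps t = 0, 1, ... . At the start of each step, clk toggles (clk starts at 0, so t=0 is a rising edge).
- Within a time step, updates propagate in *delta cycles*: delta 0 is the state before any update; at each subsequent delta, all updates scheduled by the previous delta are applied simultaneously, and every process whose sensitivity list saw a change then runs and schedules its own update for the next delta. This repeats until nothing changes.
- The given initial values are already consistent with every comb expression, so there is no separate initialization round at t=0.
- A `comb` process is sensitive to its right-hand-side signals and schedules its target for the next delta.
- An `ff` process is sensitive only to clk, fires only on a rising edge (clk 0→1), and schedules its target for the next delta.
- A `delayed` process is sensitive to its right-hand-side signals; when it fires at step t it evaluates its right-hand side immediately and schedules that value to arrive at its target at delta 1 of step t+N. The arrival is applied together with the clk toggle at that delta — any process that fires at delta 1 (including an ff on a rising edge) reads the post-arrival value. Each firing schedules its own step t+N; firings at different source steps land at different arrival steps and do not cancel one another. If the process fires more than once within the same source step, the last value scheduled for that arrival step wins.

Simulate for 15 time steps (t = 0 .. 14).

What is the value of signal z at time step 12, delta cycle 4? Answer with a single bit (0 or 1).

1

[bits: p,z,v,x,y,u,r,clk,q]
t=0: Δ0=010011100 Δ1=010011110 Δ2=011011110 Δ3=111011110 Δ4=111010110 | 4Δ
t=1: Δ0=111010110 Δ1=111010100 | 1Δ
t=2: Δ0=111010100 Δ1=111010110 Δ2=101010111 | 2Δ
t=3: Δ0=101010111 Δ1=101010101 | 1Δ
t=4: Δ0=101010101 Δ1=101110111 Δ2=100110111 Δ3=000110111 Δ4=000111111 | 4Δ
t=5: Δ0=000111111 Δ1=000111101 | 1Δ
t=6: Δ0=000111101 Δ1=000111111 Δ2=011111111 Δ3=111111111 Δ4=111110111 | 4Δ
t=7: Δ0=111110111 Δ1=111110101 | 1Δ
t=8: Δ0=111110101 Δ1=111110111 Δ2=101110111 | 2Δ
t=9: Δ0=101110111 Δ1=101110101 | 1Δ
t=10: Δ0=101110101 Δ1=101110111 Δ2=100110111 Δ3=000110111 Δ4=000111111 | 4Δ
t=11: Δ0=000111111 Δ1=000111101 | 1Δ
t=12: Δ0=000111101 Δ1=000111111 Δ2=011111111 Δ3=111111111 Δ4=111110111 | 4Δ
t=13: Δ0=111110111 Δ1=111110101 | 1Δ
t=14: Δ0=111110101 Δ1=111110111 Δ2=101110111 | 2Δ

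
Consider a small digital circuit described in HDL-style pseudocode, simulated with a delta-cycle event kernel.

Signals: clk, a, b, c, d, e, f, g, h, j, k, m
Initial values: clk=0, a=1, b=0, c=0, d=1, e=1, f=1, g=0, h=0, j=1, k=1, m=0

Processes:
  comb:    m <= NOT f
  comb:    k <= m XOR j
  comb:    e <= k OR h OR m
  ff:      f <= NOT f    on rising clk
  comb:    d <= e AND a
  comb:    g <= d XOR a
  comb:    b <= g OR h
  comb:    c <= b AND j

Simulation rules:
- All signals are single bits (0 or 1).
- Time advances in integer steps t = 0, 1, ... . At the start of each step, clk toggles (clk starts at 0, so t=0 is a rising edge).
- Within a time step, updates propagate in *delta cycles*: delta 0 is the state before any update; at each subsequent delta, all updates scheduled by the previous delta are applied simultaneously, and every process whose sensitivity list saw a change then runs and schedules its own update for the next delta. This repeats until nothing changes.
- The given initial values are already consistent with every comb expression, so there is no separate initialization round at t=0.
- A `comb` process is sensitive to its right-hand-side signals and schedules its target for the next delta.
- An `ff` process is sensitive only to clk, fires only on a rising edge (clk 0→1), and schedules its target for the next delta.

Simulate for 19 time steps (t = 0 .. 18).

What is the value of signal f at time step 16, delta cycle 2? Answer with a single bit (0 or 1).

0

[bits: k,c,d,j,b,a,m,h,f,e,clk,g]
t=0: Δ0=101101001100 Δ1=101101001110 Δ2=101101000110 Δ3=101101100110 Δ4=001101100110 | 4Δ
t=1: Δ0=001101100110 Δ1=001101100100 | 1Δ
t=2: Δ0=001101100100 Δ1=001101100110 Δ2=001101101110 Δ3=001101001110 Δ4=101101001010 Δ5=100101001110 Δ6=101101001111 Δ7=101111001110 Δ8=111101001110 Δ9=101101001110 | 9Δ
t=3: Δ0=101101001110 Δ1=101101001100 | 1Δ
t=4: Δ0=101101001100 Δ1=101101001110 Δ2=101101000110 Δ3=101101100110 Δ4=001101100110 | 4Δ
t=5: Δ0=001101100110 Δ1=001101100100 | 1Δ
t=6: Δ0=001101100100 Δ1=001101100110 Δ2=001101101110 Δ3=001101001110 Δ4=101101001010 Δ5=100101001110 Δ6=101101001111 Δ7=101111001110 Δ8=111101001110 Δ9=101101001110 | 9Δ
t=7: Δ0=101101001110 Δ1=101101001100 | 1Δ
t=8: Δ0=101101001100 Δ1=101101001110 Δ2=101101000110 Δ3=101101100110 Δ4=001101100110 | 4Δ
t=9: Δ0=001101100110 Δ1=001101100100 | 1Δ
t=10: Δ0=001101100100 Δ1=001101100110 Δ2=001101101110 Δ3=001101001110 Δ4=101101001010 Δ5=100101001110 Δ6=101101001111 Δ7=101111001110 Δ8=111101001110 Δ9=101101001110 | 9Δ
t=11: Δ0=101101001110 Δ1=101101001100 | 1Δ
t=12: Δ0=101101001100 Δ1=101101001110 Δ2=101101000110 Δ3=101101100110 Δ4=001101100110 | 4Δ
t=13: Δ0=001101100110 Δ1=001101100100 | 1Δ
t=14: Δ0=001101100100 Δ1=001101100110 Δ2=001101101110 Δ3=001101001110 Δ4=101101001010 Δ5=100101001110 Δ6=101101001111 Δ7=101111001110 Δ8=111101001110 Δ9=101101001110 | 9Δ
t=15: Δ0=101101001110 Δ1=101101001100 | 1Δ
t=16: Δ0=101101001100 Δ1=101101001110 Δ2=101101000110 Δ3=101101100110 Δ4=001101100110 | 4Δ
t=17: Δ0=001101100110 Δ1=001101100100 | 1Δ
t=18: Δ0=001101100100 Δ1=001101100110 Δ2=001101101110 Δ3=001101001110 Δ4=101101001010 Δ5=100101001110 Δ6=101101001111 Δ7=101111001110 Δ8=111101001110 Δ9=101101001110 | 9Δ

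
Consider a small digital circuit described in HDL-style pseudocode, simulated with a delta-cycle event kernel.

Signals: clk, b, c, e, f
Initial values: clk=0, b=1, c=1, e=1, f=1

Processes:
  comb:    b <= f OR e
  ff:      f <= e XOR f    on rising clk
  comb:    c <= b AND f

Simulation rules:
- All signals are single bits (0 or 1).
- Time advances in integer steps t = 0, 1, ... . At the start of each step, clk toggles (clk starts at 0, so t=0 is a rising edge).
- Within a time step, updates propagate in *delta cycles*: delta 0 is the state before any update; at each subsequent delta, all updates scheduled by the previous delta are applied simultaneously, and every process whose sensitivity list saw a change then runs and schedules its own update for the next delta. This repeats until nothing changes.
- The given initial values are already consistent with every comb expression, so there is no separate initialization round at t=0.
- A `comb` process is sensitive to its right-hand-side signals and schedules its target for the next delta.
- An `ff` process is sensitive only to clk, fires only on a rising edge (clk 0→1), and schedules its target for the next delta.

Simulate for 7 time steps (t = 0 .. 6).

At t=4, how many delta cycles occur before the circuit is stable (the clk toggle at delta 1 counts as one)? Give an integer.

3

[bits: b,f,e,c,clk]
t=0: Δ0=11110 Δ1=11111 Δ2=10111 Δ3=10101 | 3Δ
t=1: Δ0=10101 Δ1=10100 | 1Δ
t=2: Δ0=10100 Δ1=10101 Δ2=11101 Δ3=11111 | 3Δ
t=3: Δ0=11111 Δ1=11110 | 1Δ
t=4: Δ0=11110 Δ1=11111 Δ2=10111 Δ3=10101 | 3Δ
t=5: Δ0=10101 Δ1=10100 | 1Δ
t=6: Δ0=10100 Δ1=10101 Δ2=11101 Δ3=11111 | 3Δ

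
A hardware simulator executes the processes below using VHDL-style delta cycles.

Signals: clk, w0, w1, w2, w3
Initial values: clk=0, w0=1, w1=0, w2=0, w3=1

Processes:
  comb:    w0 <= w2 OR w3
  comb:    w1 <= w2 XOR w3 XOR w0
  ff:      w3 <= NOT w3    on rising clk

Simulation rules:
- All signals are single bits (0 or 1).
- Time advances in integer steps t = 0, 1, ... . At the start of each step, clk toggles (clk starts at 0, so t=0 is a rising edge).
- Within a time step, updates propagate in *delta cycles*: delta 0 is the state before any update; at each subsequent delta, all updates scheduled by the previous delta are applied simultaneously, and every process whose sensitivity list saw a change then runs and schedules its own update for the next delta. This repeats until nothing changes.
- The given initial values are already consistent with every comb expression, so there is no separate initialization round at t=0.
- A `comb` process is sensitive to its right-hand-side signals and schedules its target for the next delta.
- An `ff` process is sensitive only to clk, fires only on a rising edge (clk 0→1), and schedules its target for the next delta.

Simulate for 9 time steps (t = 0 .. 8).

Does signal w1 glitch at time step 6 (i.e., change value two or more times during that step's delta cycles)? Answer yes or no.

t=0 Δ0: clk=0 w3=1 w0=1 w2=0 w1=0
  Δ1: clk:0→1
  Δ2: w3:1→0
  Δ3: w0:1→0, w1:0→1
  Δ4: w1:1→0
  (4Δ to stable)
t=1 Δ0: clk=1 w3=0 w0=0 w2=0 w1=0
  Δ1: clk:1→0
  (1Δ to stable)
t=2 Δ0: clk=0 w3=0 w0=0 w2=0 w1=0
  Δ1: clk:0→1
  Δ2: w3:0→1
  Δ3: w0:0→1, w1:0→1
  Δ4: w1:1→0
  (4Δ to stable)
t=3 Δ0: clk=1 w3=1 w0=1 w2=0 w1=0
  Δ1: clk:1→0
  (1Δ to stable)
t=4 Δ0: clk=0 w3=1 w0=1 w2=0 w1=0
  Δ1: clk:0→1
  Δ2: w3:1→0
  Δ3: w0:1→0, w1:0→1
  Δ4: w1:1→0
  (4Δ to stable)
t=5 Δ0: clk=1 w3=0 w0=0 w2=0 w1=0
  Δ1: clk:1→0
  (1Δ to stable)
t=6 Δ0: clk=0 w3=0 w0=0 w2=0 w1=0
  Δ1: clk:0→1
  Δ2: w3:0→1
  Δ3: w0:0→1, w1:0→1
  Δ4: w1:1→0
  (4Δ to stable)
t=7 Δ0: clk=1 w3=1 w0=1 w2=0 w1=0
  Δ1: clk:1→0
  (1Δ to stable)
t=8 Δ0: clk=0 w3=1 w0=1 w2=0 w1=0
  Δ1: clk:0→1
  Δ2: w3:1→0
  Δ3: w0:1→0, w1:0→1
  Δ4: w1:1→0
  (4Δ to stable)

yes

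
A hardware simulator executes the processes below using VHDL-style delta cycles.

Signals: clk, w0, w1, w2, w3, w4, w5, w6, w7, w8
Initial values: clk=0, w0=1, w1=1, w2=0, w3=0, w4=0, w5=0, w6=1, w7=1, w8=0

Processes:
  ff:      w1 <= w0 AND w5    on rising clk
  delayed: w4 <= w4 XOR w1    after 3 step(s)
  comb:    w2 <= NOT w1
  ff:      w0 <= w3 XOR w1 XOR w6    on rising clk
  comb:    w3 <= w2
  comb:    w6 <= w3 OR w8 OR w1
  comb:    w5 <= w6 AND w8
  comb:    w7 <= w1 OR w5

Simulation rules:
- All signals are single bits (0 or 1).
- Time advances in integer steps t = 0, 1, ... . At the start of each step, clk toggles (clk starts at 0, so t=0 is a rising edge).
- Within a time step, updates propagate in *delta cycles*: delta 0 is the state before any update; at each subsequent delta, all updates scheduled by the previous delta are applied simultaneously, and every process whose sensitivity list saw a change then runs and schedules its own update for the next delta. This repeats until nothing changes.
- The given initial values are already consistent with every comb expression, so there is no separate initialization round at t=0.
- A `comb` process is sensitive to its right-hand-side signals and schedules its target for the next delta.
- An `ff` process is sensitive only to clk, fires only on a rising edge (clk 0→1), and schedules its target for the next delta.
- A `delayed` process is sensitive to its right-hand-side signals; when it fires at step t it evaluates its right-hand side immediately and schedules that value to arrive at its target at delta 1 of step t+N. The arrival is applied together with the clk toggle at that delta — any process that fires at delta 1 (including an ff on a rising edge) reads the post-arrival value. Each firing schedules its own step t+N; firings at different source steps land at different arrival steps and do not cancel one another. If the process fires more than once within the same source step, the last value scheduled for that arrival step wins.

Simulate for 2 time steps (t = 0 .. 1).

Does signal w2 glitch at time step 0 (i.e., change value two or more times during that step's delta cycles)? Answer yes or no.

no

t=0 Δ0: w3=0 clk=0 w6=1 w5=0 w1=1 w4=0 w8=0 w0=1 w2=0 w7=1
  Δ1: clk:0→1
  Δ2: w1:1→0, w0:1→0
  Δ3: w6:1→0, w2:0→1, w7:1→0
  Δ4: w3:0→1
  Δ5: w6:0→1
  (5Δ to stable)
t=1 Δ0: w3=1 clk=1 w6=1 w5=0 w1=0 w4=0 w8=0 w0=0 w2=1 w7=0
  Δ1: clk:1→0
  (1Δ to stable)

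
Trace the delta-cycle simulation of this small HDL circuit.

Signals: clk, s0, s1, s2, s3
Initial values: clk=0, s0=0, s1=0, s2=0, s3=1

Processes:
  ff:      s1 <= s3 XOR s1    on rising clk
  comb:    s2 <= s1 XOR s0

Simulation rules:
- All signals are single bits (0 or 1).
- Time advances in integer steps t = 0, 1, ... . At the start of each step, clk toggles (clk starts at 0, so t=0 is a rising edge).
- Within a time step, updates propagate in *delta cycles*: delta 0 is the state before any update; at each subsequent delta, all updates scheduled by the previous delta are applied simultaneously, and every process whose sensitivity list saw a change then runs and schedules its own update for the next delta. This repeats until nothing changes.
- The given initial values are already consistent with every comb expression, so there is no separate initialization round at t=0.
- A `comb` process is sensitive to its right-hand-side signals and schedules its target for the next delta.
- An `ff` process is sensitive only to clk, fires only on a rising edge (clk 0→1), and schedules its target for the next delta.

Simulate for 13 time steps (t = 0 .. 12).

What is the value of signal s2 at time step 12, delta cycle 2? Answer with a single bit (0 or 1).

t0.Δ0 s1=0 s2=0 s0=0 clk=0 s3=1
t0.Δ1 s1=0 s2=0 s0=0 clk=1 s3=1
t0.Δ2 s1=1 s2=0 s0=0 clk=1 s3=1
t0.Δ3 s1=1 s2=1 s0=0 clk=1 s3=1
t1.Δ0 s1=1 s2=1 s0=0 clk=1 s3=1
t1.Δ1 s1=1 s2=1 s0=0 clk=0 s3=1
t2.Δ0 s1=1 s2=1 s0=0 clk=0 s3=1
t2.Δ1 s1=1 s2=1 s0=0 clk=1 s3=1
t2.Δ2 s1=0 s2=1 s0=0 clk=1 s3=1
t2.Δ3 s1=0 s2=0 s0=0 clk=1 s3=1
t3.Δ0 s1=0 s2=0 s0=0 clk=1 s3=1
t3.Δ1 s1=0 s2=0 s0=0 clk=0 s3=1
t4.Δ0 s1=0 s2=0 s0=0 clk=0 s3=1
t4.Δ1 s1=0 s2=0 s0=0 clk=1 s3=1
t4.Δ2 s1=1 s2=0 s0=0 clk=1 s3=1
t4.Δ3 s1=1 s2=1 s0=0 clk=1 s3=1
t5.Δ0 s1=1 s2=1 s0=0 clk=1 s3=1
t5.Δ1 s1=1 s2=1 s0=0 clk=0 s3=1
t6.Δ0 s1=1 s2=1 s0=0 clk=0 s3=1
t6.Δ1 s1=1 s2=1 s0=0 clk=1 s3=1
t6.Δ2 s1=0 s2=1 s0=0 clk=1 s3=1
t6.Δ3 s1=0 s2=0 s0=0 clk=1 s3=1
t7.Δ0 s1=0 s2=0 s0=0 clk=1 s3=1
t7.Δ1 s1=0 s2=0 s0=0 clk=0 s3=1
t8.Δ0 s1=0 s2=0 s0=0 clk=0 s3=1
t8.Δ1 s1=0 s2=0 s0=0 clk=1 s3=1
t8.Δ2 s1=1 s2=0 s0=0 clk=1 s3=1
t8.Δ3 s1=1 s2=1 s0=0 clk=1 s3=1
t9.Δ0 s1=1 s2=1 s0=0 clk=1 s3=1
t9.Δ1 s1=1 s2=1 s0=0 clk=0 s3=1
t10.Δ0 s1=1 s2=1 s0=0 clk=0 s3=1
t10.Δ1 s1=1 s2=1 s0=0 clk=1 s3=1
t10.Δ2 s1=0 s2=1 s0=0 clk=1 s3=1
t10.Δ3 s1=0 s2=0 s0=0 clk=1 s3=1
t11.Δ0 s1=0 s2=0 s0=0 clk=1 s3=1
t11.Δ1 s1=0 s2=0 s0=0 clk=0 s3=1
t12.Δ0 s1=0 s2=0 s0=0 clk=0 s3=1
t12.Δ1 s1=0 s2=0 s0=0 clk=1 s3=1
t12.Δ2 s1=1 s2=0 s0=0 clk=1 s3=1
t12.Δ3 s1=1 s2=1 s0=0 clk=1 s3=1

0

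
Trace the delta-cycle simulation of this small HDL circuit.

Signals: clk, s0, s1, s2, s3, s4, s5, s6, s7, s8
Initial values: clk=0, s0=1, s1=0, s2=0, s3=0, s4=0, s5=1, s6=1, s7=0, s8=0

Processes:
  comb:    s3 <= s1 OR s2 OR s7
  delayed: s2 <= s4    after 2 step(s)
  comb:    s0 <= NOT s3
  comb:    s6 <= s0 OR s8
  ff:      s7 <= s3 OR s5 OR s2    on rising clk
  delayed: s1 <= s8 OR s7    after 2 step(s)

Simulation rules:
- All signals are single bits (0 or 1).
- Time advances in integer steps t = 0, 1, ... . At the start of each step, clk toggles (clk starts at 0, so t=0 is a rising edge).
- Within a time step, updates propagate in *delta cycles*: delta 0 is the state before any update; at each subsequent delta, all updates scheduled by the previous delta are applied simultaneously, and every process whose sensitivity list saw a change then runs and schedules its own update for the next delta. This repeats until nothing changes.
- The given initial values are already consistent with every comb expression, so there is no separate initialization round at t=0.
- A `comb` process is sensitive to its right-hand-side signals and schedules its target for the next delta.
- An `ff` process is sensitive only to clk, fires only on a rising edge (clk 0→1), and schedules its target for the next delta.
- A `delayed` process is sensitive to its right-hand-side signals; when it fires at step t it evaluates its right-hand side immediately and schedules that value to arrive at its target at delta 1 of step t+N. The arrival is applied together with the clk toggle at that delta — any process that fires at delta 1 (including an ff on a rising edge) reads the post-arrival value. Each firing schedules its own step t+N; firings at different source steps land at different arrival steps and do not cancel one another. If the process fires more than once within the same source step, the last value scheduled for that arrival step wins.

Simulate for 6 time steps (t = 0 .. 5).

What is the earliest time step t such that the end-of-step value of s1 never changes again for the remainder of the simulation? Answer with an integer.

t0.Δ0 s1=0 s7=0 s2=0 clk=0 s4=0 s8=0 s3=0 s5=1 s6=1 s0=1
t0.Δ1 s1=0 s7=0 s2=0 clk=1 s4=0 s8=0 s3=0 s5=1 s6=1 s0=1
t0.Δ2 s1=0 s7=1 s2=0 clk=1 s4=0 s8=0 s3=0 s5=1 s6=1 s0=1
t0.Δ3 s1=0 s7=1 s2=0 clk=1 s4=0 s8=0 s3=1 s5=1 s6=1 s0=1
t0.Δ4 s1=0 s7=1 s2=0 clk=1 s4=0 s8=0 s3=1 s5=1 s6=1 s0=0
t0.Δ5 s1=0 s7=1 s2=0 clk=1 s4=0 s8=0 s3=1 s5=1 s6=0 s0=0
t1.Δ0 s1=0 s7=1 s2=0 clk=1 s4=0 s8=0 s3=1 s5=1 s6=0 s0=0
t1.Δ1 s1=0 s7=1 s2=0 clk=0 s4=0 s8=0 s3=1 s5=1 s6=0 s0=0
t2.Δ0 s1=0 s7=1 s2=0 clk=0 s4=0 s8=0 s3=1 s5=1 s6=0 s0=0
t2.Δ1 s1=1 s7=1 s2=0 clk=1 s4=0 s8=0 s3=1 s5=1 s6=0 s0=0
t3.Δ0 s1=1 s7=1 s2=0 clk=1 s4=0 s8=0 s3=1 s5=1 s6=0 s0=0
t3.Δ1 s1=1 s7=1 s2=0 clk=0 s4=0 s8=0 s3=1 s5=1 s6=0 s0=0
t4.Δ0 s1=1 s7=1 s2=0 clk=0 s4=0 s8=0 s3=1 s5=1 s6=0 s0=0
t4.Δ1 s1=1 s7=1 s2=0 clk=1 s4=0 s8=0 s3=1 s5=1 s6=0 s0=0
t5.Δ0 s1=1 s7=1 s2=0 clk=1 s4=0 s8=0 s3=1 s5=1 s6=0 s0=0
t5.Δ1 s1=1 s7=1 s2=0 clk=0 s4=0 s8=0 s3=1 s5=1 s6=0 s0=0

2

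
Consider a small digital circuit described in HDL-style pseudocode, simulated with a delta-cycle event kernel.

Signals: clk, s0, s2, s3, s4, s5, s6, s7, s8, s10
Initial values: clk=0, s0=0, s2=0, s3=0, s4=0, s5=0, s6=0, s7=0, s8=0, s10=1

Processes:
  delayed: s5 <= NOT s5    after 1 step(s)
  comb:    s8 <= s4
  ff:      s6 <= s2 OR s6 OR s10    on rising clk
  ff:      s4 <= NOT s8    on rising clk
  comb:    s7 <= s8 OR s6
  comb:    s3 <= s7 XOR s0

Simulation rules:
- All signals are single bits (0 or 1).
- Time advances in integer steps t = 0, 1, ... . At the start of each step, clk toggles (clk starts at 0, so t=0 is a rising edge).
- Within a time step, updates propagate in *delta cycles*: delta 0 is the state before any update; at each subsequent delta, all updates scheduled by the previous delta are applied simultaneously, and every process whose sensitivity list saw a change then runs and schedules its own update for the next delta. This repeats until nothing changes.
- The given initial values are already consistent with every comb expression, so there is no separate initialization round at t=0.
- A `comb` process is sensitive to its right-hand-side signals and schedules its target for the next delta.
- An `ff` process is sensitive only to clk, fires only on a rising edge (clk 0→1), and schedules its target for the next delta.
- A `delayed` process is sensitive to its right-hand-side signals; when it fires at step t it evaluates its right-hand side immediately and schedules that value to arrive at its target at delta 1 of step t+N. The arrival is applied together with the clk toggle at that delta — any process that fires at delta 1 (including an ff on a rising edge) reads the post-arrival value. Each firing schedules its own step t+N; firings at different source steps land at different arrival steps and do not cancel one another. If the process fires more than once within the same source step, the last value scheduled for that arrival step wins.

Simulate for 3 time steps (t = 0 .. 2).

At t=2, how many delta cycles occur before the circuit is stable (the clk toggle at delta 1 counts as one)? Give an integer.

[bits: s6,s7,s10,s3,s2,s5,clk,s4,s8,s0]
t=0: Δ0=0010000000 Δ1=0010001000 Δ2=1010001100 Δ3=1110001110 Δ4=1111001110 | 4Δ
t=1: Δ0=1111001110 Δ1=1111000110 | 1Δ
t=2: Δ0=1111000110 Δ1=1111001110 Δ2=1111001010 Δ3=1111001000 | 3Δ

3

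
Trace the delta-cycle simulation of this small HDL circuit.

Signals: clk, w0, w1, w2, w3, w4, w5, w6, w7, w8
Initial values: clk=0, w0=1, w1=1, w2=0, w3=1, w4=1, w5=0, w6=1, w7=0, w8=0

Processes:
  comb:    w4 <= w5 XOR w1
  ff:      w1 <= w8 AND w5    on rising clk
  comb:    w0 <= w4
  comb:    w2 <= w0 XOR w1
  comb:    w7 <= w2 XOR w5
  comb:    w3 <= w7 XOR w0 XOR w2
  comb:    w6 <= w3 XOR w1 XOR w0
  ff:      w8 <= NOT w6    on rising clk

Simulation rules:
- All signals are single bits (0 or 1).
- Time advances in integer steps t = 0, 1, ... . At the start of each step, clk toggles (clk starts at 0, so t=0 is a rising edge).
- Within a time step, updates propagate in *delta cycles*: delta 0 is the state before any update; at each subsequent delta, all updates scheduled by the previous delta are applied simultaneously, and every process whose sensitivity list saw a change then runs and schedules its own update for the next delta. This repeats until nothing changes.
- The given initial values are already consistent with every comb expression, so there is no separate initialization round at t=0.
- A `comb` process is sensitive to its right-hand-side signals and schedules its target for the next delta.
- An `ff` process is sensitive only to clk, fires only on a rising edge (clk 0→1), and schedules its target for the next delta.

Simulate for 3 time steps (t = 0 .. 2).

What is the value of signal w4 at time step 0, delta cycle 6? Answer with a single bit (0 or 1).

0

t=0 Δ0: w4=1 w2=0 w5=0 w7=0 w3=1 w6=1 w0=1 w1=1 w8=0 clk=0
  Δ1: clk:0→1
  Δ2: w1:1→0
  Δ3: w4:1→0, w2:0→1, w6:1→0
  Δ4: w7:0→1, w3:1→0, w0:1→0
  Δ5: w2:1→0
  Δ6: w7:1→0, w3:0→1
  Δ7: w3:1→0, w6:0→1
  Δ8: w6:1→0
  (8Δ to stable)
t=1 Δ0: w4=0 w2=0 w5=0 w7=0 w3=0 w6=0 w0=0 w1=0 w8=0 clk=1
  Δ1: clk:1→0
  (1Δ to stable)
t=2 Δ0: w4=0 w2=0 w5=0 w7=0 w3=0 w6=0 w0=0 w1=0 w8=0 clk=0
  Δ1: clk:0→1
  Δ2: w8:0→1
  (2Δ to stable)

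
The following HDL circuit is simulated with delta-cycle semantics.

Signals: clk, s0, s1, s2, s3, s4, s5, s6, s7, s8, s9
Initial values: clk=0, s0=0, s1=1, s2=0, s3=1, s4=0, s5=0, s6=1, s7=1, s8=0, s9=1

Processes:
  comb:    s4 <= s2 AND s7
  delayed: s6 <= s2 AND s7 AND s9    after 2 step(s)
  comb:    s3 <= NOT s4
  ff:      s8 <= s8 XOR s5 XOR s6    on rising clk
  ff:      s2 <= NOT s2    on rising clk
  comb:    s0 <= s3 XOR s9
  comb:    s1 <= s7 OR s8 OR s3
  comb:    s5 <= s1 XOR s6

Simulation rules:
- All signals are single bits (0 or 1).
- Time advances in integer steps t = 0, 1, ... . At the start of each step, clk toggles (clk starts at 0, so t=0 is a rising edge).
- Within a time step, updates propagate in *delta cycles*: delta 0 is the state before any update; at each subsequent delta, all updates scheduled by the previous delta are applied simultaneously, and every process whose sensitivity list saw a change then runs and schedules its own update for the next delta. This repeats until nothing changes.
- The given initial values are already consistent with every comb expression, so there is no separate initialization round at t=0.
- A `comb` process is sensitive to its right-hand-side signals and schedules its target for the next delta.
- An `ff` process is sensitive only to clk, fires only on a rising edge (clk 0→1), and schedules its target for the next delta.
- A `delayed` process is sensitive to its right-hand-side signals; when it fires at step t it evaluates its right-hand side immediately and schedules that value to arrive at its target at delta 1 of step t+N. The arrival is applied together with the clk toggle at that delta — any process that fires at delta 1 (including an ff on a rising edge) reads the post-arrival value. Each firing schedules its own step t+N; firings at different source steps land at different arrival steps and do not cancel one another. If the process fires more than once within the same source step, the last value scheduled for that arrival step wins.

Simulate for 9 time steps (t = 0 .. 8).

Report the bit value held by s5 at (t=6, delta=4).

t0.Δ0 s1=1 s8=0 s7=1 s9=1 s4=0 s0=0 s3=1 clk=0 s2=0 s5=0 s6=1
t0.Δ1 s1=1 s8=0 s7=1 s9=1 s4=0 s0=0 s3=1 clk=1 s2=0 s5=0 s6=1
t0.Δ2 s1=1 s8=1 s7=1 s9=1 s4=0 s0=0 s3=1 clk=1 s2=1 s5=0 s6=1
t0.Δ3 s1=1 s8=1 s7=1 s9=1 s4=1 s0=0 s3=1 clk=1 s2=1 s5=0 s6=1
t0.Δ4 s1=1 s8=1 s7=1 s9=1 s4=1 s0=0 s3=0 clk=1 s2=1 s5=0 s6=1
t0.Δ5 s1=1 s8=1 s7=1 s9=1 s4=1 s0=1 s3=0 clk=1 s2=1 s5=0 s6=1
t1.Δ0 s1=1 s8=1 s7=1 s9=1 s4=1 s0=1 s3=0 clk=1 s2=1 s5=0 s6=1
t1.Δ1 s1=1 s8=1 s7=1 s9=1 s4=1 s0=1 s3=0 clk=0 s2=1 s5=0 s6=1
t2.Δ0 s1=1 s8=1 s7=1 s9=1 s4=1 s0=1 s3=0 clk=0 s2=1 s5=0 s6=1
t2.Δ1 s1=1 s8=1 s7=1 s9=1 s4=1 s0=1 s3=0 clk=1 s2=1 s5=0 s6=1
t2.Δ2 s1=1 s8=0 s7=1 s9=1 s4=1 s0=1 s3=0 clk=1 s2=0 s5=0 s6=1
t2.Δ3 s1=1 s8=0 s7=1 s9=1 s4=0 s0=1 s3=0 clk=1 s2=0 s5=0 s6=1
t2.Δ4 s1=1 s8=0 s7=1 s9=1 s4=0 s0=1 s3=1 clk=1 s2=0 s5=0 s6=1
t2.Δ5 s1=1 s8=0 s7=1 s9=1 s4=0 s0=0 s3=1 clk=1 s2=0 s5=0 s6=1
t3.Δ0 s1=1 s8=0 s7=1 s9=1 s4=0 s0=0 s3=1 clk=1 s2=0 s5=0 s6=1
t3.Δ1 s1=1 s8=0 s7=1 s9=1 s4=0 s0=0 s3=1 clk=0 s2=0 s5=0 s6=1
t4.Δ0 s1=1 s8=0 s7=1 s9=1 s4=0 s0=0 s3=1 clk=0 s2=0 s5=0 s6=1
t4.Δ1 s1=1 s8=0 s7=1 s9=1 s4=0 s0=0 s3=1 clk=1 s2=0 s5=0 s6=0
t4.Δ2 s1=1 s8=0 s7=1 s9=1 s4=0 s0=0 s3=1 clk=1 s2=1 s5=1 s6=0
t4.Δ3 s1=1 s8=0 s7=1 s9=1 s4=1 s0=0 s3=1 clk=1 s2=1 s5=1 s6=0
t4.Δ4 s1=1 s8=0 s7=1 s9=1 s4=1 s0=0 s3=0 clk=1 s2=1 s5=1 s6=0
t4.Δ5 s1=1 s8=0 s7=1 s9=1 s4=1 s0=1 s3=0 clk=1 s2=1 s5=1 s6=0
t5.Δ0 s1=1 s8=0 s7=1 s9=1 s4=1 s0=1 s3=0 clk=1 s2=1 s5=1 s6=0
t5.Δ1 s1=1 s8=0 s7=1 s9=1 s4=1 s0=1 s3=0 clk=0 s2=1 s5=1 s6=0
t6.Δ0 s1=1 s8=0 s7=1 s9=1 s4=1 s0=1 s3=0 clk=0 s2=1 s5=1 s6=0
t6.Δ1 s1=1 s8=0 s7=1 s9=1 s4=1 s0=1 s3=0 clk=1 s2=1 s5=1 s6=1
t6.Δ2 s1=1 s8=0 s7=1 s9=1 s4=1 s0=1 s3=0 clk=1 s2=0 s5=0 s6=1
t6.Δ3 s1=1 s8=0 s7=1 s9=1 s4=0 s0=1 s3=0 clk=1 s2=0 s5=0 s6=1
t6.Δ4 s1=1 s8=0 s7=1 s9=1 s4=0 s0=1 s3=1 clk=1 s2=0 s5=0 s6=1
t6.Δ5 s1=1 s8=0 s7=1 s9=1 s4=0 s0=0 s3=1 clk=1 s2=0 s5=0 s6=1
t7.Δ0 s1=1 s8=0 s7=1 s9=1 s4=0 s0=0 s3=1 clk=1 s2=0 s5=0 s6=1
t7.Δ1 s1=1 s8=0 s7=1 s9=1 s4=0 s0=0 s3=1 clk=0 s2=0 s5=0 s6=1
t8.Δ0 s1=1 s8=0 s7=1 s9=1 s4=0 s0=0 s3=1 clk=0 s2=0 s5=0 s6=1
t8.Δ1 s1=1 s8=0 s7=1 s9=1 s4=0 s0=0 s3=1 clk=1 s2=0 s5=0 s6=0
t8.Δ2 s1=1 s8=0 s7=1 s9=1 s4=0 s0=0 s3=1 clk=1 s2=1 s5=1 s6=0
t8.Δ3 s1=1 s8=0 s7=1 s9=1 s4=1 s0=0 s3=1 clk=1 s2=1 s5=1 s6=0
t8.Δ4 s1=1 s8=0 s7=1 s9=1 s4=1 s0=0 s3=0 clk=1 s2=1 s5=1 s6=0
t8.Δ5 s1=1 s8=0 s7=1 s9=1 s4=1 s0=1 s3=0 clk=1 s2=1 s5=1 s6=0

0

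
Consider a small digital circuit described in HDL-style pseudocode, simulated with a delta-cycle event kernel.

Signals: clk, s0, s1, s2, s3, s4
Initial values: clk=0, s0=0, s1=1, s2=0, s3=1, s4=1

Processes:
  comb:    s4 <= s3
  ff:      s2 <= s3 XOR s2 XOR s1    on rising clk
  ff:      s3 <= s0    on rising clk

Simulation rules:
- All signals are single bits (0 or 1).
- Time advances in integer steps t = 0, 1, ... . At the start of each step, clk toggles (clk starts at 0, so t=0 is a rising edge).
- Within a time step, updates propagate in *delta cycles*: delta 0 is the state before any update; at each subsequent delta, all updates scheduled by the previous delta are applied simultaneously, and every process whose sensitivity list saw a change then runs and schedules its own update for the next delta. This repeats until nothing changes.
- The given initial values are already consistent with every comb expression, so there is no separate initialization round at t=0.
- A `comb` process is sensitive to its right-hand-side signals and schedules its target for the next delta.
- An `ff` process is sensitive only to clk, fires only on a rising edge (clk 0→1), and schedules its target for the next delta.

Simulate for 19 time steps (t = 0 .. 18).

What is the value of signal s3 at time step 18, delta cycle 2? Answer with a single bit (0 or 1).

0

[bits: s4,s1,s2,clk,s0,s3]
t=0: Δ0=110001 Δ1=110101 Δ2=110100 Δ3=010100 | 3Δ
t=1: Δ0=010100 Δ1=010000 | 1Δ
t=2: Δ0=010000 Δ1=010100 Δ2=011100 | 2Δ
t=3: Δ0=011100 Δ1=011000 | 1Δ
t=4: Δ0=011000 Δ1=011100 Δ2=010100 | 2Δ
t=5: Δ0=010100 Δ1=010000 | 1Δ
t=6: Δ0=010000 Δ1=010100 Δ2=011100 | 2Δ
t=7: Δ0=011100 Δ1=011000 | 1Δ
t=8: Δ0=011000 Δ1=011100 Δ2=010100 | 2Δ
t=9: Δ0=010100 Δ1=010000 | 1Δ
t=10: Δ0=010000 Δ1=010100 Δ2=011100 | 2Δ
t=11: Δ0=011100 Δ1=011000 | 1Δ
t=12: Δ0=011000 Δ1=011100 Δ2=010100 | 2Δ
t=13: Δ0=010100 Δ1=010000 | 1Δ
t=14: Δ0=010000 Δ1=010100 Δ2=011100 | 2Δ
t=15: Δ0=011100 Δ1=011000 | 1Δ
t=16: Δ0=011000 Δ1=011100 Δ2=010100 | 2Δ
t=17: Δ0=010100 Δ1=010000 | 1Δ
t=18: Δ0=010000 Δ1=010100 Δ2=011100 | 2Δ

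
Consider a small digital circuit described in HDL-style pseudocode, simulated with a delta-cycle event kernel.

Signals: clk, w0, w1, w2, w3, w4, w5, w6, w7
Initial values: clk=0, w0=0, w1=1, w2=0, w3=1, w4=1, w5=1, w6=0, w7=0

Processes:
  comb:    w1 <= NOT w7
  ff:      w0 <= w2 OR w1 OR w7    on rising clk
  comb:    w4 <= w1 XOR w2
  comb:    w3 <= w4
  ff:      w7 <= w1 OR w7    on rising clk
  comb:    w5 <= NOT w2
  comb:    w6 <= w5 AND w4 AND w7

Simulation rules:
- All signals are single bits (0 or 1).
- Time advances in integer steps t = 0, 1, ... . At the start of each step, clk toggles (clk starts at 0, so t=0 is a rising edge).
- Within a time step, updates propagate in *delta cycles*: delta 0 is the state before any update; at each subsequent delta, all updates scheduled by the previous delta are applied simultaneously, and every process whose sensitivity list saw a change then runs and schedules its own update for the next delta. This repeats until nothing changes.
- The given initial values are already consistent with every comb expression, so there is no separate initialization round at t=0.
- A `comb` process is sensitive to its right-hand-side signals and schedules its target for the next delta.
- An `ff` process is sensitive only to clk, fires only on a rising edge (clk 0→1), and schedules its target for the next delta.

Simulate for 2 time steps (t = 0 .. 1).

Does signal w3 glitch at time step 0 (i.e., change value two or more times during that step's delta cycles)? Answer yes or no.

t0.Δ0 w1=1 w3=1 w2=0 w7=0 w4=1 w0=0 clk=0 w6=0 w5=1
t0.Δ1 w1=1 w3=1 w2=0 w7=0 w4=1 w0=0 clk=1 w6=0 w5=1
t0.Δ2 w1=1 w3=1 w2=0 w7=1 w4=1 w0=1 clk=1 w6=0 w5=1
t0.Δ3 w1=0 w3=1 w2=0 w7=1 w4=1 w0=1 clk=1 w6=1 w5=1
t0.Δ4 w1=0 w3=1 w2=0 w7=1 w4=0 w0=1 clk=1 w6=1 w5=1
t0.Δ5 w1=0 w3=0 w2=0 w7=1 w4=0 w0=1 clk=1 w6=0 w5=1
t1.Δ0 w1=0 w3=0 w2=0 w7=1 w4=0 w0=1 clk=1 w6=0 w5=1
t1.Δ1 w1=0 w3=0 w2=0 w7=1 w4=0 w0=1 clk=0 w6=0 w5=1

no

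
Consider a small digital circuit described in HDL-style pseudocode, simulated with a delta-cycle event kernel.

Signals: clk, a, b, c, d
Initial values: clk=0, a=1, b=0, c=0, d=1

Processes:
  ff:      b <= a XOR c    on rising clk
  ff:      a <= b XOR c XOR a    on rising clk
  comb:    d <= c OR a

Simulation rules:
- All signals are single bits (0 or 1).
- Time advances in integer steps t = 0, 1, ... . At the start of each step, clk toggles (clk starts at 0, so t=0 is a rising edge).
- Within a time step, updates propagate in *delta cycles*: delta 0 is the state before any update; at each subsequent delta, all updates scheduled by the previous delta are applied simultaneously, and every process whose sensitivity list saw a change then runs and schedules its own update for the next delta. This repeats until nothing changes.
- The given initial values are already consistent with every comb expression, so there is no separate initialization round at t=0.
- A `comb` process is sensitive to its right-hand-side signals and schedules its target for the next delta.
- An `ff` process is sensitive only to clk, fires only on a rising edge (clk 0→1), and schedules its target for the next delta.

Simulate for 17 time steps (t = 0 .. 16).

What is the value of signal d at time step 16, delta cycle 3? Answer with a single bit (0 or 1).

[bits: a,d,clk,c,b]
t=0: Δ0=11000 Δ1=11100 Δ2=11101 | 2Δ
t=1: Δ0=11101 Δ1=11001 | 1Δ
t=2: Δ0=11001 Δ1=11101 Δ2=01101 Δ3=00101 | 3Δ
t=3: Δ0=00101 Δ1=00001 | 1Δ
t=4: Δ0=00001 Δ1=00101 Δ2=10100 Δ3=11100 | 3Δ
t=5: Δ0=11100 Δ1=11000 | 1Δ
t=6: Δ0=11000 Δ1=11100 Δ2=11101 | 2Δ
t=7: Δ0=11101 Δ1=11001 | 1Δ
t=8: Δ0=11001 Δ1=11101 Δ2=01101 Δ3=00101 | 3Δ
t=9: Δ0=00101 Δ1=00001 | 1Δ
t=10: Δ0=00001 Δ1=00101 Δ2=10100 Δ3=11100 | 3Δ
t=11: Δ0=11100 Δ1=11000 | 1Δ
t=12: Δ0=11000 Δ1=11100 Δ2=11101 | 2Δ
t=13: Δ0=11101 Δ1=11001 | 1Δ
t=14: Δ0=11001 Δ1=11101 Δ2=01101 Δ3=00101 | 3Δ
t=15: Δ0=00101 Δ1=00001 | 1Δ
t=16: Δ0=00001 Δ1=00101 Δ2=10100 Δ3=11100 | 3Δ

1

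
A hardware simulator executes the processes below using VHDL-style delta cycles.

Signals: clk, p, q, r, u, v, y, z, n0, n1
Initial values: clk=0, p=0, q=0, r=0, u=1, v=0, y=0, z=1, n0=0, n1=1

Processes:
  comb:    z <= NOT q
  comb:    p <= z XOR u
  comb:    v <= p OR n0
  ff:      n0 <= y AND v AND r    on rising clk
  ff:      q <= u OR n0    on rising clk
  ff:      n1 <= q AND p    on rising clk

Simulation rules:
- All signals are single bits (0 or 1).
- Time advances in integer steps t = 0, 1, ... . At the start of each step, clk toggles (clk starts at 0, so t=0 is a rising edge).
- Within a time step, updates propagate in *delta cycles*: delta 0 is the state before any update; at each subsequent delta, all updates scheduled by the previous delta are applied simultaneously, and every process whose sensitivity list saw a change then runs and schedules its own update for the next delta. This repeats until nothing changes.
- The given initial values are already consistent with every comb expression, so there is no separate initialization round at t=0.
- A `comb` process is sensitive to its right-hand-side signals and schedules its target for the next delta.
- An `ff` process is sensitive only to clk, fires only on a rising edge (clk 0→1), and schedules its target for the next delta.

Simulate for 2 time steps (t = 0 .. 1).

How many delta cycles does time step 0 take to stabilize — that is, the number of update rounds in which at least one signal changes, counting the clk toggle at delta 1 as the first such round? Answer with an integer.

5

t=0 Δ0: y=0 r=0 n0=0 z=1 u=1 v=0 q=0 clk=0 n1=1 p=0
  Δ1: clk:0→1
  Δ2: q:0→1, n1:1→0
  Δ3: z:1→0
  Δ4: p:0→1
  Δ5: v:0→1
  (5Δ to stable)
t=1 Δ0: y=0 r=0 n0=0 z=0 u=1 v=1 q=1 clk=1 n1=0 p=1
  Δ1: clk:1→0
  (1Δ to stable)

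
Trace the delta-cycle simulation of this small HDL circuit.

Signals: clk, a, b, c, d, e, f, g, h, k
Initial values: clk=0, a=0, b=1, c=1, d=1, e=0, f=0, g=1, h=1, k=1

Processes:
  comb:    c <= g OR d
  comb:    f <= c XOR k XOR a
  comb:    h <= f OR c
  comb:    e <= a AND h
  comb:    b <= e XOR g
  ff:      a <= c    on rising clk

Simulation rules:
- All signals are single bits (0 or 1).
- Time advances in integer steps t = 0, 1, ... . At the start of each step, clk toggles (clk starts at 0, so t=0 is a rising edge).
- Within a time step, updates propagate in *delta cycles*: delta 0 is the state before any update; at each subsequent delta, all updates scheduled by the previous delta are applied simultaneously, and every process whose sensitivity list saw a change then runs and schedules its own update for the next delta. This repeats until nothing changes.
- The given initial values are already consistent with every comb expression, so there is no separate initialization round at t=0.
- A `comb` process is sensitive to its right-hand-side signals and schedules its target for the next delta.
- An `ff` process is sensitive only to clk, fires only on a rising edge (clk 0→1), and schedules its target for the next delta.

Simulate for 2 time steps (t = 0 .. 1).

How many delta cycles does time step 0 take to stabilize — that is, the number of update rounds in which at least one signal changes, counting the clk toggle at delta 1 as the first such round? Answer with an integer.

t=0 Δ0: e=0 d=1 a=0 f=0 g=1 b=1 clk=0 k=1 c=1 h=1
  Δ1: clk:0→1
  Δ2: a:0→1
  Δ3: e:0→1, f:0→1
  Δ4: b:1→0
  (4Δ to stable)
t=1 Δ0: e=1 d=1 a=1 f=1 g=1 b=0 clk=1 k=1 c=1 h=1
  Δ1: clk:1→0
  (1Δ to stable)

4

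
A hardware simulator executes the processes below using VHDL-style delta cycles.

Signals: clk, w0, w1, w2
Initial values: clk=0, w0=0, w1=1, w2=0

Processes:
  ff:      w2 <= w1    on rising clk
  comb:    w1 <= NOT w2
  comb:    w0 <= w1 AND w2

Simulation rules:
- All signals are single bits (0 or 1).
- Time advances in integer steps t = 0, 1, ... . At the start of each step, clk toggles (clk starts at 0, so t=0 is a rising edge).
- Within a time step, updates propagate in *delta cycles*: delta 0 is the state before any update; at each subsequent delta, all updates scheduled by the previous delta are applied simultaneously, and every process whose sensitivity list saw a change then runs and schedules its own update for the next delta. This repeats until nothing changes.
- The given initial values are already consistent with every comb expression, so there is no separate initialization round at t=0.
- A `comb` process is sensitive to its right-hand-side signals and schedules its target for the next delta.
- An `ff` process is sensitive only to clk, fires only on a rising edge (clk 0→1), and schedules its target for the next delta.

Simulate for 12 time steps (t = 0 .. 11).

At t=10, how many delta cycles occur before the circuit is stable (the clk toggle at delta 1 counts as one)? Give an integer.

3

t=0 Δ0: clk=0 w1=1 w0=0 w2=0
  Δ1: clk:0→1
  Δ2: w2:0→1
  Δ3: w1:1→0, w0:0→1
  Δ4: w0:1→0
  (4Δ to stable)
t=1 Δ0: clk=1 w1=0 w0=0 w2=1
  Δ1: clk:1→0
  (1Δ to stable)
t=2 Δ0: clk=0 w1=0 w0=0 w2=1
  Δ1: clk:0→1
  Δ2: w2:1→0
  Δ3: w1:0→1
  (3Δ to stable)
t=3 Δ0: clk=1 w1=1 w0=0 w2=0
  Δ1: clk:1→0
  (1Δ to stable)
t=4 Δ0: clk=0 w1=1 w0=0 w2=0
  Δ1: clk:0→1
  Δ2: w2:0→1
  Δ3: w1:1→0, w0:0→1
  Δ4: w0:1→0
  (4Δ to stable)
t=5 Δ0: clk=1 w1=0 w0=0 w2=1
  Δ1: clk:1→0
  (1Δ to stable)
t=6 Δ0: clk=0 w1=0 w0=0 w2=1
  Δ1: clk:0→1
  Δ2: w2:1→0
  Δ3: w1:0→1
  (3Δ to stable)
t=7 Δ0: clk=1 w1=1 w0=0 w2=0
  Δ1: clk:1→0
  (1Δ to stable)
t=8 Δ0: clk=0 w1=1 w0=0 w2=0
  Δ1: clk:0→1
  Δ2: w2:0→1
  Δ3: w1:1→0, w0:0→1
  Δ4: w0:1→0
  (4Δ to stable)
t=9 Δ0: clk=1 w1=0 w0=0 w2=1
  Δ1: clk:1→0
  (1Δ to stable)
t=10 Δ0: clk=0 w1=0 w0=0 w2=1
  Δ1: clk:0→1
  Δ2: w2:1→0
  Δ3: w1:0→1
  (3Δ to stable)
t=11 Δ0: clk=1 w1=1 w0=0 w2=0
  Δ1: clk:1→0
  (1Δ to stable)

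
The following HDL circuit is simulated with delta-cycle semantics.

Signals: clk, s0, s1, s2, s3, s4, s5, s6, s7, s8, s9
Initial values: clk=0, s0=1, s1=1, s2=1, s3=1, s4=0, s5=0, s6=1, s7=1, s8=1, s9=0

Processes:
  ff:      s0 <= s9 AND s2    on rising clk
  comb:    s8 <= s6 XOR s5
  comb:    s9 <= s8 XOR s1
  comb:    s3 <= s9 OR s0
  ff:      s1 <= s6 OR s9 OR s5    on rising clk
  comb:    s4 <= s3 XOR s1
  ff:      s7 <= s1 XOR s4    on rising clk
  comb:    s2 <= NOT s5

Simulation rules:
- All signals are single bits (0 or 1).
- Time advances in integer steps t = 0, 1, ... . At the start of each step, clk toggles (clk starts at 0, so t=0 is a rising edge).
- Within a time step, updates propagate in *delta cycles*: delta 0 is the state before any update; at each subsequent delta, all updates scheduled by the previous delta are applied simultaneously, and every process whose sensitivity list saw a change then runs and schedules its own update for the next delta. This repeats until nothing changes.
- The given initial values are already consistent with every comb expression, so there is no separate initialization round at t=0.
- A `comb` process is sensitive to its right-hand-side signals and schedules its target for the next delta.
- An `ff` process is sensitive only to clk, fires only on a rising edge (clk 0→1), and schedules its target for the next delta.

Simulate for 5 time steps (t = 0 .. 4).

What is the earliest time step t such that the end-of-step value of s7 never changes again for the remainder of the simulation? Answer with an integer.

t0.Δ0 s1=1 s4=0 s0=1 s8=1 clk=0 s9=0 s7=1 s2=1 s5=0 s6=1 s3=1
t0.Δ1 s1=1 s4=0 s0=1 s8=1 clk=1 s9=0 s7=1 s2=1 s5=0 s6=1 s3=1
t0.Δ2 s1=1 s4=0 s0=0 s8=1 clk=1 s9=0 s7=1 s2=1 s5=0 s6=1 s3=1
t0.Δ3 s1=1 s4=0 s0=0 s8=1 clk=1 s9=0 s7=1 s2=1 s5=0 s6=1 s3=0
t0.Δ4 s1=1 s4=1 s0=0 s8=1 clk=1 s9=0 s7=1 s2=1 s5=0 s6=1 s3=0
t1.Δ0 s1=1 s4=1 s0=0 s8=1 clk=1 s9=0 s7=1 s2=1 s5=0 s6=1 s3=0
t1.Δ1 s1=1 s4=1 s0=0 s8=1 clk=0 s9=0 s7=1 s2=1 s5=0 s6=1 s3=0
t2.Δ0 s1=1 s4=1 s0=0 s8=1 clk=0 s9=0 s7=1 s2=1 s5=0 s6=1 s3=0
t2.Δ1 s1=1 s4=1 s0=0 s8=1 clk=1 s9=0 s7=1 s2=1 s5=0 s6=1 s3=0
t2.Δ2 s1=1 s4=1 s0=0 s8=1 clk=1 s9=0 s7=0 s2=1 s5=0 s6=1 s3=0
t3.Δ0 s1=1 s4=1 s0=0 s8=1 clk=1 s9=0 s7=0 s2=1 s5=0 s6=1 s3=0
t3.Δ1 s1=1 s4=1 s0=0 s8=1 clk=0 s9=0 s7=0 s2=1 s5=0 s6=1 s3=0
t4.Δ0 s1=1 s4=1 s0=0 s8=1 clk=0 s9=0 s7=0 s2=1 s5=0 s6=1 s3=0
t4.Δ1 s1=1 s4=1 s0=0 s8=1 clk=1 s9=0 s7=0 s2=1 s5=0 s6=1 s3=0

2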